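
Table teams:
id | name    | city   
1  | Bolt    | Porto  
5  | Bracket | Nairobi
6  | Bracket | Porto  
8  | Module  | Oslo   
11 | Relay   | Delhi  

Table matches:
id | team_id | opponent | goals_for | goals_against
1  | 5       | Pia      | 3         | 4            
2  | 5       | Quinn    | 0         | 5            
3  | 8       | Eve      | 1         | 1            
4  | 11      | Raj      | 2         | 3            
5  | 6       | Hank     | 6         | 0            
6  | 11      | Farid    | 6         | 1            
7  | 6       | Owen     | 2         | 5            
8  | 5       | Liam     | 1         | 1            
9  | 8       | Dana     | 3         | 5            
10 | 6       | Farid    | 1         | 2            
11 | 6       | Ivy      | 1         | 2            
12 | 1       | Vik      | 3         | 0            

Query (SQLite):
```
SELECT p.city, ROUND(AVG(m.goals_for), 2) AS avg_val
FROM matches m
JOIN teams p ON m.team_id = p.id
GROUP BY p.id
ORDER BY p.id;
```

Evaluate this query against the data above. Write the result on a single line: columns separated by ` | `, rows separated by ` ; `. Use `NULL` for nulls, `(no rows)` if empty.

Porto | 3 ; Nairobi | 1.33 ; Porto | 2.5 ; Oslo | 2 ; Delhi | 4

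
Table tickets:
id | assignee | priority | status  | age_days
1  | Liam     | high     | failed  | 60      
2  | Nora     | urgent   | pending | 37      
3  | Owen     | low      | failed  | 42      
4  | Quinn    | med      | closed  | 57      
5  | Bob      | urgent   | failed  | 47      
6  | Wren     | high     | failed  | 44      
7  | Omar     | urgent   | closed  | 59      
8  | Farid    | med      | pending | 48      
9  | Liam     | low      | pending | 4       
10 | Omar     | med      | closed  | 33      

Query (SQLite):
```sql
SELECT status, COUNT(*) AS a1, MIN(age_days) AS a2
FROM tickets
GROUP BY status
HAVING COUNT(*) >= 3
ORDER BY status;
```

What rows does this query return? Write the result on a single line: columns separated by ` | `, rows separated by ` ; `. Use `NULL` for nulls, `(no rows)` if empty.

closed | 3 | 33 ; failed | 4 | 42 ; pending | 3 | 4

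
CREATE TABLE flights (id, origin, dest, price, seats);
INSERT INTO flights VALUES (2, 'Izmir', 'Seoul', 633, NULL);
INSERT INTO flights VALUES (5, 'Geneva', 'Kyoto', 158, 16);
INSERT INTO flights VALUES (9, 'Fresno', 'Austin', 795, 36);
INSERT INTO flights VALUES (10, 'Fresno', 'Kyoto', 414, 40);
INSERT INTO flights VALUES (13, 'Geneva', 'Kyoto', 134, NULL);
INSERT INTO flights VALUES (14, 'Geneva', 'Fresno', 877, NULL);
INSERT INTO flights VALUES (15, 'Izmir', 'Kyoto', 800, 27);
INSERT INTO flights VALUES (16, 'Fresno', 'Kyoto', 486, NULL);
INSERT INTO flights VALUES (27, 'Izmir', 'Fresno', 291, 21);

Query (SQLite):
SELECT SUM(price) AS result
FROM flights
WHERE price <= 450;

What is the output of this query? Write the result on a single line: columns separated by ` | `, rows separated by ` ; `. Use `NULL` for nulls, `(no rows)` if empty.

997

Rows where price <= 450 → price values: [158, 414, 134, 291].
SUM of non-NULL values = 997.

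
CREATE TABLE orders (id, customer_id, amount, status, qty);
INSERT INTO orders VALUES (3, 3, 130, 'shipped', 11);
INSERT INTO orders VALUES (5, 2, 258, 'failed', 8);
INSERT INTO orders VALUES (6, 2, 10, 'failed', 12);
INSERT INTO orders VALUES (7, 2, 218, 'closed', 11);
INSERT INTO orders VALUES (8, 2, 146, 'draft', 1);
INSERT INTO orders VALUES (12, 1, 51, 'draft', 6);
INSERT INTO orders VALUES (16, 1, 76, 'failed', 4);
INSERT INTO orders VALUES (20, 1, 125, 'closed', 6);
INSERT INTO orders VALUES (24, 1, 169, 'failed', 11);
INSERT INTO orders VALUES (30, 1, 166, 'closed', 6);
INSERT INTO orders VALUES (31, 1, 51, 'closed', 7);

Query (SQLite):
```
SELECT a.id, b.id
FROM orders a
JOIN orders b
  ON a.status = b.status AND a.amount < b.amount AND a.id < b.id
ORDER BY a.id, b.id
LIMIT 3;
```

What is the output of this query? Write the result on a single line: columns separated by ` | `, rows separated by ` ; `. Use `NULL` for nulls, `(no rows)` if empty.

Pairs (a,b) with same status, a.amount < b.amount, a.id < b.id.
status groups: closed:{7,20,30,31} draft:{8,12} failed:{5,6,16,24} shipped:{3}
Ordered by (a.id, b.id); first 3.

6 | 16 ; 6 | 24 ; 16 | 24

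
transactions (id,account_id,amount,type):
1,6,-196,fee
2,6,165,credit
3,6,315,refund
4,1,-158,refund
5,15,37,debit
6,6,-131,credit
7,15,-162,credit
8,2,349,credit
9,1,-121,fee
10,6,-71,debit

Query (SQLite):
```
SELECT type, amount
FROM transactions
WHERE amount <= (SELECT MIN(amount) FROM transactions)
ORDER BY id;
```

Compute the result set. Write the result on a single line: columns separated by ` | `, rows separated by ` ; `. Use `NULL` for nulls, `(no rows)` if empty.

fee | -196

Scalar subquery: MIN(amount) over all transactions rows = -196.
Keep rows where amount <= that value.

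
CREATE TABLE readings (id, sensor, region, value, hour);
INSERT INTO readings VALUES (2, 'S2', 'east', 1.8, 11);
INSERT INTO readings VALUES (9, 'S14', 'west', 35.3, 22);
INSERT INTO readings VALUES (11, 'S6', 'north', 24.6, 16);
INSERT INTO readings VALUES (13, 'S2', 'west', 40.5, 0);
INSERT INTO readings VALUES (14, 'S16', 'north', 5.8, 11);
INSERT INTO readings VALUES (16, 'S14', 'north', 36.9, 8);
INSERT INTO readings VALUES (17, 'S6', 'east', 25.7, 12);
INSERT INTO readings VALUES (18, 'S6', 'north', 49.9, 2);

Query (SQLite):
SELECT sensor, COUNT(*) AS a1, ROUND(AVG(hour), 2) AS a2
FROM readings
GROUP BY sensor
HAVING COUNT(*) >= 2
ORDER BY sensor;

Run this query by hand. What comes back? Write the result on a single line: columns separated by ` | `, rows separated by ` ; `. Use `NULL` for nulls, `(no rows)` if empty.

S14 | 2 | 15 ; S2 | 2 | 5.5 ; S6 | 3 | 10

Group readings by sensor.
Per group compute: COUNT(*), ROUND(AVG(hour), 2).
HAVING: drop groups with fewer than 2 rows.
  S14: ids {9, 16} → COUNT(*)=2, ROUND(AVG(hour), 2)=15
  S16: ids {14} → COUNT(*)=1, ROUND(AVG(hour), 2)=11
  S2: ids {2, 13} → COUNT(*)=2, ROUND(AVG(hour), 2)=5.5
  S6: ids {11, 17, 18} → COUNT(*)=3, ROUND(AVG(hour), 2)=10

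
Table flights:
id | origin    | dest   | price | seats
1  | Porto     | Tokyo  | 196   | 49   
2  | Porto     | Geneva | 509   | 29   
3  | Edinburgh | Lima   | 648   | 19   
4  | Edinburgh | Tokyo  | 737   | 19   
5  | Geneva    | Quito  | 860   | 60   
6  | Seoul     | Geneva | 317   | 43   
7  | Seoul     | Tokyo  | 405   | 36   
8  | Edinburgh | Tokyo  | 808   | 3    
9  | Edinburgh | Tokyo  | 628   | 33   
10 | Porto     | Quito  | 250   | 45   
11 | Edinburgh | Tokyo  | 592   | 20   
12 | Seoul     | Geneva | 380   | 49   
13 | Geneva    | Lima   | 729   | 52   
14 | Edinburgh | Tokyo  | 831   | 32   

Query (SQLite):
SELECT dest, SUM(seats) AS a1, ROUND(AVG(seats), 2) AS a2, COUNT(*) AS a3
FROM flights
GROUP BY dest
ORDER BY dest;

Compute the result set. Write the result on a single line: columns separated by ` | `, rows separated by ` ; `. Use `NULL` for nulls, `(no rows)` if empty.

Group flights by dest.
Per group compute: SUM(seats), ROUND(AVG(seats), 2), COUNT(*).
  Geneva: ids {2, 6, 12} → SUM(seats)=121, ROUND(AVG(seats), 2)=40.33, COUNT(*)=3
  Lima: ids {3, 13} → SUM(seats)=71, ROUND(AVG(seats), 2)=35.5, COUNT(*)=2
  Quito: ids {5, 10} → SUM(seats)=105, ROUND(AVG(seats), 2)=52.5, COUNT(*)=2
  Tokyo: ids {1, 4, 7, 8, 9, 11, 14} → SUM(seats)=192, ROUND(AVG(seats), 2)=27.43, COUNT(*)=7

Geneva | 121 | 40.33 | 3 ; Lima | 71 | 35.5 | 2 ; Quito | 105 | 52.5 | 2 ; Tokyo | 192 | 27.43 | 7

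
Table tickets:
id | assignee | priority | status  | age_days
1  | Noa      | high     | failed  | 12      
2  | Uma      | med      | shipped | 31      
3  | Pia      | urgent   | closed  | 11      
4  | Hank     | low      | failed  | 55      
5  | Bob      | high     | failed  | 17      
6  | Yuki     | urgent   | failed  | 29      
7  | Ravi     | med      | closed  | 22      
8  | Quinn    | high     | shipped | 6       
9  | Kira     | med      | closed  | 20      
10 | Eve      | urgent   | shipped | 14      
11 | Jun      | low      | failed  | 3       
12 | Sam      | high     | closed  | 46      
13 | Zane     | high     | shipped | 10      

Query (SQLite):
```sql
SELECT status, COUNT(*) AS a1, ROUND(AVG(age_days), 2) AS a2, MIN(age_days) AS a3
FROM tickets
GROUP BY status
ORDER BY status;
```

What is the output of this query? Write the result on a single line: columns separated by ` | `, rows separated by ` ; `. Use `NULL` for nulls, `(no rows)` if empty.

Group tickets by status.
Per group compute: COUNT(*), ROUND(AVG(age_days), 2), MIN(age_days).
  closed: ids {3, 7, 9, 12} → COUNT(*)=4, ROUND(AVG(age_days), 2)=24.75, MIN(age_days)=11
  failed: ids {1, 4, 5, 6, 11} → COUNT(*)=5, ROUND(AVG(age_days), 2)=23.2, MIN(age_days)=3
  shipped: ids {2, 8, 10, 13} → COUNT(*)=4, ROUND(AVG(age_days), 2)=15.25, MIN(age_days)=6

closed | 4 | 24.75 | 11 ; failed | 5 | 23.2 | 3 ; shipped | 4 | 15.25 | 6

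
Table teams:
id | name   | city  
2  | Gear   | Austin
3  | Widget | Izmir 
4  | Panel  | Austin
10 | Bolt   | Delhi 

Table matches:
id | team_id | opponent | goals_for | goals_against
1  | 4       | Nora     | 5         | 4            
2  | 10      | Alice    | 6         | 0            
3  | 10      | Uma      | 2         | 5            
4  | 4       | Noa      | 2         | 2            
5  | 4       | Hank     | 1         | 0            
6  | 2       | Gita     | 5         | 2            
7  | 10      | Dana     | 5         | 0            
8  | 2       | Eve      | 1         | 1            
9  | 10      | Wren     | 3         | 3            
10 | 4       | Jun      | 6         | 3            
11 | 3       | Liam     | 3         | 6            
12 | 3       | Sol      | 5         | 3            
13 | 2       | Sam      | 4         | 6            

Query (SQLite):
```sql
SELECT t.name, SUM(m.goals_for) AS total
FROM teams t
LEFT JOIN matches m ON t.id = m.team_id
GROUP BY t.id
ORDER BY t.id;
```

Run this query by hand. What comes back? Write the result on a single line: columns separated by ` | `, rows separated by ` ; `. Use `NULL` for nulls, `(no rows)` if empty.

Gear | 10 ; Widget | 8 ; Panel | 14 ; Bolt | 16

LEFT JOIN keeps every teams row; unmatched ones get NULL for matches columns.
Group by teams.id and compute SUM(m.goals_for). SUM over an all-NULL group is NULL.
  2: ids {6, 8, 13} → SUM(m.goals_for)=10
  3: ids {11, 12} → SUM(m.goals_for)=8
  4: ids {1, 4, 5, 10} → SUM(m.goals_for)=14
  10: ids {2, 3, 7, 9} → SUM(m.goals_for)=16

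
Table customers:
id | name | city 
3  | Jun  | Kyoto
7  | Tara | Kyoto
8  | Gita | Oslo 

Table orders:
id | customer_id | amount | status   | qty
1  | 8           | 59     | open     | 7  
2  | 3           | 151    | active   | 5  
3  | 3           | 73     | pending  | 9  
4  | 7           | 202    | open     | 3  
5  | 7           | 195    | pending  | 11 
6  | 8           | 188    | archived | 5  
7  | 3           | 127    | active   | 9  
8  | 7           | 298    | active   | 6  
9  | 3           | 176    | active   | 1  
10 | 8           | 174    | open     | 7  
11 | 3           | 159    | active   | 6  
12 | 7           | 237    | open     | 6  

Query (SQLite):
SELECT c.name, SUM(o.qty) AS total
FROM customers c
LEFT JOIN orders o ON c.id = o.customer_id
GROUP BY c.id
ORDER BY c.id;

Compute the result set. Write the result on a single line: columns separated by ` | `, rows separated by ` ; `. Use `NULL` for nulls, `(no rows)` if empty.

Jun | 30 ; Tara | 26 ; Gita | 19

LEFT JOIN keeps every customers row; unmatched ones get NULL for orders columns.
Group by customers.id and compute SUM(o.qty). SUM over an all-NULL group is NULL.
  3: ids {2, 3, 7, 9, 11} → SUM(o.qty)=30
  7: ids {4, 5, 8, 12} → SUM(o.qty)=26
  8: ids {1, 6, 10} → SUM(o.qty)=19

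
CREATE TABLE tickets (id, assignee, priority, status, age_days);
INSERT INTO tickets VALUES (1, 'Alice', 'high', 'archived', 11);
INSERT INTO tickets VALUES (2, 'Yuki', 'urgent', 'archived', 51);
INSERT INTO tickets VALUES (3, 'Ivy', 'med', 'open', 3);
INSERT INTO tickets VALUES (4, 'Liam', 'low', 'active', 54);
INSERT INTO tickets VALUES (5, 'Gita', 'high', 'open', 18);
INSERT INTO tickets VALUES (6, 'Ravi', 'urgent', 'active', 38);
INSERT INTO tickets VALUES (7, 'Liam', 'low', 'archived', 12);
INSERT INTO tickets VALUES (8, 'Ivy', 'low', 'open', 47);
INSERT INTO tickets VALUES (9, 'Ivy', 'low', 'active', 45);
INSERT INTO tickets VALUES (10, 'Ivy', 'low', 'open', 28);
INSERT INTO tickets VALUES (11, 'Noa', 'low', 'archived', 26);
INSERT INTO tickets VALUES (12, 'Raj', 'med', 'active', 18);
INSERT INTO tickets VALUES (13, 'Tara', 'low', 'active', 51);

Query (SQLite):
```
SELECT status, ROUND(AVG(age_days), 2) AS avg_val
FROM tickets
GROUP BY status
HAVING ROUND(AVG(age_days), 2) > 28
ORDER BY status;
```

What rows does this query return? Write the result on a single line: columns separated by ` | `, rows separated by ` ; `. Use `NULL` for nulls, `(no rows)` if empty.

active | 41.2

Partition tickets by status; compute ROUND(AVG(age_days), 2) within each group.
HAVING: keep groups where ROUND(AVG(age_days), 2) > 28.
  active: ids {4, 6, 9, 12, 13} → ROUND(AVG(age_days), 2)=41.2
  archived: ids {1, 2, 7, 11} → ROUND(AVG(age_days), 2)=25
  open: ids {3, 5, 8, 10} → ROUND(AVG(age_days), 2)=24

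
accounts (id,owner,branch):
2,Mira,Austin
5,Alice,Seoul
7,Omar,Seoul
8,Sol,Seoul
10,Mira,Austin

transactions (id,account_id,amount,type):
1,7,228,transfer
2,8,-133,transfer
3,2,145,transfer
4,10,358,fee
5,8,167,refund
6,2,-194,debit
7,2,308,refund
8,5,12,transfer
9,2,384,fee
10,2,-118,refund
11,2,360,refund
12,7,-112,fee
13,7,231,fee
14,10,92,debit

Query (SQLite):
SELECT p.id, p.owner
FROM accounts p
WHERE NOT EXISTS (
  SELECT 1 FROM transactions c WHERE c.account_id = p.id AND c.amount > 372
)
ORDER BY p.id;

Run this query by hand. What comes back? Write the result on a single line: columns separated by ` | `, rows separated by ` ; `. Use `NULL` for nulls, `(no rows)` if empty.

5 | Alice ; 7 | Omar ; 8 | Sol ; 10 | Mira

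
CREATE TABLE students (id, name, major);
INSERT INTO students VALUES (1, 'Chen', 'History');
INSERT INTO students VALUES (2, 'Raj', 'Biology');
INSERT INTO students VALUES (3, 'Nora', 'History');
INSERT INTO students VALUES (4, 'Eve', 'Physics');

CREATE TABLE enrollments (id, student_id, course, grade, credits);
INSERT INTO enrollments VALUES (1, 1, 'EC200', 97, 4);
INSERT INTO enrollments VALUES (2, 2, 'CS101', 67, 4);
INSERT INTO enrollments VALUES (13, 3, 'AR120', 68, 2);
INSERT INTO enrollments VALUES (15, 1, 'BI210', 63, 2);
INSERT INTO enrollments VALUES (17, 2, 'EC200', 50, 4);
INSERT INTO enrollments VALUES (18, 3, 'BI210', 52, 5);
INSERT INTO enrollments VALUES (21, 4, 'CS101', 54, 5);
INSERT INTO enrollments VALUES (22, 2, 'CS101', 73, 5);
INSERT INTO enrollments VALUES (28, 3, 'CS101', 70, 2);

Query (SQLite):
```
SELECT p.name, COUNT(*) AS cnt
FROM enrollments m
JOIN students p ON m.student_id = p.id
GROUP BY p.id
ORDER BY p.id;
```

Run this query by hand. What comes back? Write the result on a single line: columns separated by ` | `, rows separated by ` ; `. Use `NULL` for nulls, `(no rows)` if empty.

Join each enrollments row to its students via student_id.
Group joined rows by students.id; compute COUNT(*) per group.
  1: ids {1, 15} → COUNT(*)=2
  2: ids {2, 17, 22} → COUNT(*)=3
  3: ids {13, 18, 28} → COUNT(*)=3
  4: ids {21} → COUNT(*)=1

Chen | 2 ; Raj | 3 ; Nora | 3 ; Eve | 1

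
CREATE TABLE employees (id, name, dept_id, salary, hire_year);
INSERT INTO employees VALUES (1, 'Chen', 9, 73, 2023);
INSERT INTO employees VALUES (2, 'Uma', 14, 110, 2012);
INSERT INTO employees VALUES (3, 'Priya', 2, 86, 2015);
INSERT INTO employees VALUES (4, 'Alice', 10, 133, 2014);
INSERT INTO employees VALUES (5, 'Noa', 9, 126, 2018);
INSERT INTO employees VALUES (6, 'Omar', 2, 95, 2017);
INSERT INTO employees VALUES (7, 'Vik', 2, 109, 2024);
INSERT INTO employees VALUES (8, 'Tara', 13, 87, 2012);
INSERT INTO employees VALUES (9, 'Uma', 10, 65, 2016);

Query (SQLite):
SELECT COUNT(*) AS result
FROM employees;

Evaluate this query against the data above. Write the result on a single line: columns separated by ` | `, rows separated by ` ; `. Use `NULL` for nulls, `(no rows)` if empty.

All hire_year values: [2023, 2012, 2015, 2014, 2018, 2017, 2024, 2012, 2016].
COUNT(*) counts rows → 9.

9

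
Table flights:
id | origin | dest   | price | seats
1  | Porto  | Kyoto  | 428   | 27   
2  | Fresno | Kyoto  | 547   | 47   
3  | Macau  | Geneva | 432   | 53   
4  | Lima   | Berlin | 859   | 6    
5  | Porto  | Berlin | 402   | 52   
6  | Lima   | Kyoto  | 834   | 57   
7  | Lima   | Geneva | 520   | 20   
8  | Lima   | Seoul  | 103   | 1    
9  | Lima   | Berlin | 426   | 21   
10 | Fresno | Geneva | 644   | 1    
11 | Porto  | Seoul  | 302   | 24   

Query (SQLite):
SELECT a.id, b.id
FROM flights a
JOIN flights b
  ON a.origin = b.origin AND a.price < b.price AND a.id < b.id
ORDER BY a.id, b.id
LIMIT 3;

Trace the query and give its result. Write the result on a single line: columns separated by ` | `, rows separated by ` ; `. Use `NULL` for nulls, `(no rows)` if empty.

Pairs (a,b) with same origin, a.price < b.price, a.id < b.id.
origin groups: Fresno:{2,10} Lima:{4,6,7,8,9} Macau:{3} Porto:{1,5,11}
Ordered by (a.id, b.id); first 3.

2 | 10 ; 8 | 9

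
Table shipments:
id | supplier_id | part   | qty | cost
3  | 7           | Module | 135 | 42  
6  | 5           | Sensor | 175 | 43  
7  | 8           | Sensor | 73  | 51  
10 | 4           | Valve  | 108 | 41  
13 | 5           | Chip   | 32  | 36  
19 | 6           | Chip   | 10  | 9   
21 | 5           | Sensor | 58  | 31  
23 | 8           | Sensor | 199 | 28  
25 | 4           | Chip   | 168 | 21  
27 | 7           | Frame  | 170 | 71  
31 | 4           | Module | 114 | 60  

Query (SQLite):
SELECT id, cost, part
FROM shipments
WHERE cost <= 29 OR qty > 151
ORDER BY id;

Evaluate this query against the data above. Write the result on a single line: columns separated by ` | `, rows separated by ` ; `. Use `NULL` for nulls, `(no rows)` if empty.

cost <= 29: ids {19, 23, 25}
qty > 151: ids {6, 23, 25, 27}
Combine with OR.

6 | 43 | Sensor ; 19 | 9 | Chip ; 23 | 28 | Sensor ; 25 | 21 | Chip ; 27 | 71 | Frame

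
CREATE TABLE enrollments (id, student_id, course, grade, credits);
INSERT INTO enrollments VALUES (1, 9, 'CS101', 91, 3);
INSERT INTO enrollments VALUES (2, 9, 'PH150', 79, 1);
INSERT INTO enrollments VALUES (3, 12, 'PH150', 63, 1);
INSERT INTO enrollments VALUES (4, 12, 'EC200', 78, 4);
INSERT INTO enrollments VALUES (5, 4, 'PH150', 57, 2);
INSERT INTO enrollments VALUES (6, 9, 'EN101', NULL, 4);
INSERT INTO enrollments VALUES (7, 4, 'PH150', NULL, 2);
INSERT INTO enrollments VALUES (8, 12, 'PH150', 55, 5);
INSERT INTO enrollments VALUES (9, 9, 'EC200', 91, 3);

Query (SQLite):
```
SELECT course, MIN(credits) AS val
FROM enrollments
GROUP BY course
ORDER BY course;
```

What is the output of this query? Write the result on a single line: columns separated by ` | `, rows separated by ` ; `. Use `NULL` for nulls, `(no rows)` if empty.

CS101 | 3 ; EC200 | 3 ; EN101 | 4 ; PH150 | 1

Partition enrollments by course; compute MIN(credits) within each group.
  CS101: ids {1} → MIN(credits)=3
  EC200: ids {4, 9} → MIN(credits)=3
  EN101: ids {6} → MIN(credits)=4
  PH150: ids {2, 3, 5, 7, 8} → MIN(credits)=1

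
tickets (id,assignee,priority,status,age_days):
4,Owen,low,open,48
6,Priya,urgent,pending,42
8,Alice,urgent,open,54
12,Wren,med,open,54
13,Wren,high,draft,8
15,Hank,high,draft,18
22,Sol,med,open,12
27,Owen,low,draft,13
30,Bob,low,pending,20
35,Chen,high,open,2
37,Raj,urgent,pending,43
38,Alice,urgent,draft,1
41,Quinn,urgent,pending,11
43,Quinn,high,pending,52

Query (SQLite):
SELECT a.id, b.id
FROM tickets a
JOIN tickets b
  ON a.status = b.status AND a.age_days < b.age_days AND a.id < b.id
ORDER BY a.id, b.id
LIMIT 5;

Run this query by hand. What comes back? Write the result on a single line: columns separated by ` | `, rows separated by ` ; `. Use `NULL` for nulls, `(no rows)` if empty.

Pairs (a,b) with same status, a.age_days < b.age_days, a.id < b.id.
status groups: draft:{13,15,27,38} open:{4,8,12,22,35} pending:{6,30,37,41,43}
Ordered by (a.id, b.id); first 5.

4 | 8 ; 4 | 12 ; 6 | 37 ; 6 | 43 ; 13 | 15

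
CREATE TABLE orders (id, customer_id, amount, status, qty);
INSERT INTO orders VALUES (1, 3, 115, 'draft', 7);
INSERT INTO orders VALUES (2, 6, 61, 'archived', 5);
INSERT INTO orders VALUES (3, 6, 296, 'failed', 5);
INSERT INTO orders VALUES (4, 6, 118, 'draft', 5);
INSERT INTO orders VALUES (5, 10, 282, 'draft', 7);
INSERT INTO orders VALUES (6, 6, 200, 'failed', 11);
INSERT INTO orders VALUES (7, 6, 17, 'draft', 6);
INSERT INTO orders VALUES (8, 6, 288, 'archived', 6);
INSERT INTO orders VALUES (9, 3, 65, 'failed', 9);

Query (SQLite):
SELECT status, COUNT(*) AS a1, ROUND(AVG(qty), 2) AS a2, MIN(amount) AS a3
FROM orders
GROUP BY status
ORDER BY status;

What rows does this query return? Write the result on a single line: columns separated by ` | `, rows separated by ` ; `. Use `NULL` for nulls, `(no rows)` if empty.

archived | 2 | 5.5 | 61 ; draft | 4 | 6.25 | 17 ; failed | 3 | 8.33 | 65

Group orders by status.
Per group compute: COUNT(*), ROUND(AVG(qty), 2), MIN(amount).
  archived: ids {2, 8} → COUNT(*)=2, ROUND(AVG(qty), 2)=5.5, MIN(amount)=61
  draft: ids {1, 4, 5, 7} → COUNT(*)=4, ROUND(AVG(qty), 2)=6.25, MIN(amount)=17
  failed: ids {3, 6, 9} → COUNT(*)=3, ROUND(AVG(qty), 2)=8.33, MIN(amount)=65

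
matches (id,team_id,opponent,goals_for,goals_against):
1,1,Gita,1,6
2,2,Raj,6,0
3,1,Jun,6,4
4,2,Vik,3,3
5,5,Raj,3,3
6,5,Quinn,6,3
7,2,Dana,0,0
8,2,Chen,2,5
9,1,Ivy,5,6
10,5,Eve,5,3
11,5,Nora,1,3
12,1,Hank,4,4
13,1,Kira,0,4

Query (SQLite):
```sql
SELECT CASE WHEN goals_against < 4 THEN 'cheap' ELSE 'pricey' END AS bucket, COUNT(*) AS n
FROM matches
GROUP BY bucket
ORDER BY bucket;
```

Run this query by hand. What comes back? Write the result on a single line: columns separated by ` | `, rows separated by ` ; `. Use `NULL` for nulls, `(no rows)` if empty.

cheap | 7 ; pricey | 6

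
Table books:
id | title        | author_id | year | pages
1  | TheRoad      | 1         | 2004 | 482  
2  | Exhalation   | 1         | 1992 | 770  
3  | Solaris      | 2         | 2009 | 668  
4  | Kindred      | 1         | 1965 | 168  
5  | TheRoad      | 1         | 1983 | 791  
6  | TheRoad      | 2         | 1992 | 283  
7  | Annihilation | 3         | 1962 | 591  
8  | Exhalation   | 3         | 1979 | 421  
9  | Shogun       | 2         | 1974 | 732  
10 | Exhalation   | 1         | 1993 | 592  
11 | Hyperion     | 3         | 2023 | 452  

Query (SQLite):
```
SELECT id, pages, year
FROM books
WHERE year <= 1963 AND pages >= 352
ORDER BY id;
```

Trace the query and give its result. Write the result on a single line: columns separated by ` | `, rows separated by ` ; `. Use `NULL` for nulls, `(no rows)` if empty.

7 | 591 | 1962

year <= 1963: ids {7}
pages >= 352: ids {1, 2, 3, 5, 7, 8, 9, 10, 11}
Combine with AND.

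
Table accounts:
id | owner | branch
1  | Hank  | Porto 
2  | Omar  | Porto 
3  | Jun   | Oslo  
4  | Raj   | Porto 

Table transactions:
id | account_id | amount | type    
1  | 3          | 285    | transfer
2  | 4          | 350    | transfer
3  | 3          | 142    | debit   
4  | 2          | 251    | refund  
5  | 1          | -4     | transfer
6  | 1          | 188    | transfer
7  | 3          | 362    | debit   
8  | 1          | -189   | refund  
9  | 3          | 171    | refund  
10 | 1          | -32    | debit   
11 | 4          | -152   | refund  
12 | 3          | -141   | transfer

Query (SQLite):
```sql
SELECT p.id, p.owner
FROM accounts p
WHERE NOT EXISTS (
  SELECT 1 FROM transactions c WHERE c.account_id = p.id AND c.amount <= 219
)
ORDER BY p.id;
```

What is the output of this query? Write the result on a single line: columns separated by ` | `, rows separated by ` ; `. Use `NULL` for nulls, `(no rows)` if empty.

2 | Omar

For each accounts row, check whether any transactions with matching account_id has amount <= 219.
Keep rows where that is false.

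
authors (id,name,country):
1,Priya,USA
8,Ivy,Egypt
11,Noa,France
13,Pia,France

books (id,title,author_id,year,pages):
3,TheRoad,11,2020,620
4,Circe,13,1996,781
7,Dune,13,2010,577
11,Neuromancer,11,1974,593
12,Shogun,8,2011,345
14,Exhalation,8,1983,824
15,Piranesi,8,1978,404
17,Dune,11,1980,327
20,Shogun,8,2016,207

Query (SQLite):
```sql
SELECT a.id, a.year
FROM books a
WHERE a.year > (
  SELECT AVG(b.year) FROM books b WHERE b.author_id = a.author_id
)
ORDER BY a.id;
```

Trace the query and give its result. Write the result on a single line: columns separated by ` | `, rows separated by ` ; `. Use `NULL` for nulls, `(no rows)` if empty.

3 | 2020 ; 7 | 2010 ; 12 | 2011 ; 20 | 2016

For each books row a, compute AVG(year) over rows sharing a.author_id.
Keep row a if a.year > that per-group AVG.
  author_id=8: AVG(year) = 1997.0
  author_id=11: AVG(year) = 1991.333333
  author_id=13: AVG(year) = 2003.0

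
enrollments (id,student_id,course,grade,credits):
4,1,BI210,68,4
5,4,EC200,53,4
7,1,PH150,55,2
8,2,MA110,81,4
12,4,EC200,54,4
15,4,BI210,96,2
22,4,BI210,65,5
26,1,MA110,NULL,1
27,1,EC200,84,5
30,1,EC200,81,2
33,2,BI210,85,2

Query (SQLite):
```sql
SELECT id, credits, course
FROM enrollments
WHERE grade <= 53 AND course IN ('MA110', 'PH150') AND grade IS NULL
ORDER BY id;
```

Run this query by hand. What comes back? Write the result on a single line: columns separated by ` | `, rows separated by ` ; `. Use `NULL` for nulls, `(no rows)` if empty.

grade <= 53: ids {5}
course IN ('MA110', 'PH150'): ids {7, 8, 26}
grade IS NULL: ids {26}
Combine with AND.

(no rows)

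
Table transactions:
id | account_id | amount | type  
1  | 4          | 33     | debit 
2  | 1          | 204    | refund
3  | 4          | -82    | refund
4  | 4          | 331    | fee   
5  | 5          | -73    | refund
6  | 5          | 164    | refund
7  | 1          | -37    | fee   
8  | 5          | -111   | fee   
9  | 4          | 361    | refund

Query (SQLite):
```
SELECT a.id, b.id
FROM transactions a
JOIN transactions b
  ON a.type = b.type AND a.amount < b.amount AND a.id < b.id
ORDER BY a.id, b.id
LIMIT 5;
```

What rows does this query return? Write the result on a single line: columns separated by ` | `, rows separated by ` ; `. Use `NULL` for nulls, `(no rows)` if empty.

Pairs (a,b) with same type, a.amount < b.amount, a.id < b.id.
type groups: debit:{1} fee:{4,7,8} refund:{2,3,5,6,9}
Ordered by (a.id, b.id); first 5.

2 | 9 ; 3 | 5 ; 3 | 6 ; 3 | 9 ; 5 | 6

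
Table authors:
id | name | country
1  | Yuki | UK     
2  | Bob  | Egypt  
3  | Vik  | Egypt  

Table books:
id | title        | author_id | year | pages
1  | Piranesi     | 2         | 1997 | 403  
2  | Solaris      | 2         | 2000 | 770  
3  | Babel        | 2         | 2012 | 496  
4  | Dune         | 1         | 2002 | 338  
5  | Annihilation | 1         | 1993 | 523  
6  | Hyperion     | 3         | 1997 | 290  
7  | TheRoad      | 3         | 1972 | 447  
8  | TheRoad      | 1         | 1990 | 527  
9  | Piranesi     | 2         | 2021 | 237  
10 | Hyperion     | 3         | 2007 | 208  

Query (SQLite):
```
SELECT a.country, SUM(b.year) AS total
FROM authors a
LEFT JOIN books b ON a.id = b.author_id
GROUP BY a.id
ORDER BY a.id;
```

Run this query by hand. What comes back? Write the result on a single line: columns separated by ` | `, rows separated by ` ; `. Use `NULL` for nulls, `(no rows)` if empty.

LEFT JOIN keeps every authors row; unmatched ones get NULL for books columns.
Group by authors.id and compute SUM(b.year). SUM over an all-NULL group is NULL.
  1: ids {4, 5, 8} → SUM(b.year)=5985
  2: ids {1, 2, 3, 9} → SUM(b.year)=8030
  3: ids {6, 7, 10} → SUM(b.year)=5976

UK | 5985 ; Egypt | 8030 ; Egypt | 5976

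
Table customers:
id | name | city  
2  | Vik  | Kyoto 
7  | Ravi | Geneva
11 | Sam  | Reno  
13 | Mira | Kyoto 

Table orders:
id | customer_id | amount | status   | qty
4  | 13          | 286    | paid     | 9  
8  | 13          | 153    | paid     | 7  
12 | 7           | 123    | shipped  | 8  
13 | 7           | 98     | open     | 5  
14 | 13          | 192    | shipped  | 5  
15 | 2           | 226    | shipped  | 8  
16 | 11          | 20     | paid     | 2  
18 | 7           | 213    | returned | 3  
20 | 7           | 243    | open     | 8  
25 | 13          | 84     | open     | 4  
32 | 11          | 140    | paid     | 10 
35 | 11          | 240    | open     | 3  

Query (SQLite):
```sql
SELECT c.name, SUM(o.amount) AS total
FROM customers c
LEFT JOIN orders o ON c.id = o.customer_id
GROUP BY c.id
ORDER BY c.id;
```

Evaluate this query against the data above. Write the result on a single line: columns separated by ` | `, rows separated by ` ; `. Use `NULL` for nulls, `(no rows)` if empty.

Vik | 226 ; Ravi | 677 ; Sam | 400 ; Mira | 715

LEFT JOIN keeps every customers row; unmatched ones get NULL for orders columns.
Group by customers.id and compute SUM(o.amount). SUM over an all-NULL group is NULL.
  2: ids {15} → SUM(o.amount)=226
  7: ids {12, 13, 18, 20} → SUM(o.amount)=677
  11: ids {16, 32, 35} → SUM(o.amount)=400
  13: ids {4, 8, 14, 25} → SUM(o.amount)=715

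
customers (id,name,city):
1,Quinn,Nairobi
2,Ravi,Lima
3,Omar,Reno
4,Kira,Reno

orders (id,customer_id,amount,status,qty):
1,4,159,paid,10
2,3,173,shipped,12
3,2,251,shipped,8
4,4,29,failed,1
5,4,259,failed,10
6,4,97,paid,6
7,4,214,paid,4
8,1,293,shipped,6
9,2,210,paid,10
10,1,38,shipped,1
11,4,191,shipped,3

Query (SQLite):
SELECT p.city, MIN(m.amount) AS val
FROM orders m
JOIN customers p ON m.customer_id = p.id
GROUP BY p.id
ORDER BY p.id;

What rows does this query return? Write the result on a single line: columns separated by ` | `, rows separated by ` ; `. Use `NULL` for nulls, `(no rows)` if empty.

Nairobi | 38 ; Lima | 210 ; Reno | 173 ; Reno | 29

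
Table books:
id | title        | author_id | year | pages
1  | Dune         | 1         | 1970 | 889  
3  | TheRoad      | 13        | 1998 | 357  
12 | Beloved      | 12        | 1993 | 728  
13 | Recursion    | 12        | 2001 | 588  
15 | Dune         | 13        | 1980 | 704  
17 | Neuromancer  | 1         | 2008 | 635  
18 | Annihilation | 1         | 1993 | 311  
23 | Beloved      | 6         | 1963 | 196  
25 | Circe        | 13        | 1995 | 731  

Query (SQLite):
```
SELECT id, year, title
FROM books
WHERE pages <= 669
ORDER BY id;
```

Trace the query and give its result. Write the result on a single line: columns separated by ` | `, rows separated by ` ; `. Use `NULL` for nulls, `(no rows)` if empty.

3 | 1998 | TheRoad ; 13 | 2001 | Recursion ; 17 | 2008 | Neuromancer ; 18 | 1993 | Annihilation ; 23 | 1963 | Beloved

pages <= 669: ids {3, 13, 17, 18, 23}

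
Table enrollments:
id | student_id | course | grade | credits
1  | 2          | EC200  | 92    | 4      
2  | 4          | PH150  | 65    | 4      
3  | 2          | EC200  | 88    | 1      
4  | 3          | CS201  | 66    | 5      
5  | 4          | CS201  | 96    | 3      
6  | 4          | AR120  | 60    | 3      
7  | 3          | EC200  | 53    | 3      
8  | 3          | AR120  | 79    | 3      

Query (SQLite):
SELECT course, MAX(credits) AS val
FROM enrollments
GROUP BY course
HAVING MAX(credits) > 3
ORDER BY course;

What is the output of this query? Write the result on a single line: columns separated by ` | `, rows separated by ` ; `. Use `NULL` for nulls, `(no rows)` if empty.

CS201 | 5 ; EC200 | 4 ; PH150 | 4

Partition enrollments by course; compute MAX(credits) within each group.
HAVING: keep groups where MAX(credits) > 3.
  AR120: ids {6, 8} → MAX(credits)=3
  CS201: ids {4, 5} → MAX(credits)=5
  EC200: ids {1, 3, 7} → MAX(credits)=4
  PH150: ids {2} → MAX(credits)=4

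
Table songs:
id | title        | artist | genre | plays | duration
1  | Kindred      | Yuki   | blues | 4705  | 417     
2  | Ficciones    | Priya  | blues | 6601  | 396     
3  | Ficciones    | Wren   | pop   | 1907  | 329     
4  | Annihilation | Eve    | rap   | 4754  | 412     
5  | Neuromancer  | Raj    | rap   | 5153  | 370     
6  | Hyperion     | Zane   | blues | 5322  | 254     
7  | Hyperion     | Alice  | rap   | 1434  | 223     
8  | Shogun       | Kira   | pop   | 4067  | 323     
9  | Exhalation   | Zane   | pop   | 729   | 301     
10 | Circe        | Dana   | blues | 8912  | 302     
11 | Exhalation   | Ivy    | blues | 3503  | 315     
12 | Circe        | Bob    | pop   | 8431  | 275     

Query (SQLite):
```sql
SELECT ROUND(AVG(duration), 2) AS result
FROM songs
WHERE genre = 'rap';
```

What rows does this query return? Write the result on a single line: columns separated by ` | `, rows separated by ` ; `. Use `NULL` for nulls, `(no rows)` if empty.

335

Rows where genre='rap' → duration values: [412, 370, 223].
AVG = 1005 / 3 (rounded to 2 dp).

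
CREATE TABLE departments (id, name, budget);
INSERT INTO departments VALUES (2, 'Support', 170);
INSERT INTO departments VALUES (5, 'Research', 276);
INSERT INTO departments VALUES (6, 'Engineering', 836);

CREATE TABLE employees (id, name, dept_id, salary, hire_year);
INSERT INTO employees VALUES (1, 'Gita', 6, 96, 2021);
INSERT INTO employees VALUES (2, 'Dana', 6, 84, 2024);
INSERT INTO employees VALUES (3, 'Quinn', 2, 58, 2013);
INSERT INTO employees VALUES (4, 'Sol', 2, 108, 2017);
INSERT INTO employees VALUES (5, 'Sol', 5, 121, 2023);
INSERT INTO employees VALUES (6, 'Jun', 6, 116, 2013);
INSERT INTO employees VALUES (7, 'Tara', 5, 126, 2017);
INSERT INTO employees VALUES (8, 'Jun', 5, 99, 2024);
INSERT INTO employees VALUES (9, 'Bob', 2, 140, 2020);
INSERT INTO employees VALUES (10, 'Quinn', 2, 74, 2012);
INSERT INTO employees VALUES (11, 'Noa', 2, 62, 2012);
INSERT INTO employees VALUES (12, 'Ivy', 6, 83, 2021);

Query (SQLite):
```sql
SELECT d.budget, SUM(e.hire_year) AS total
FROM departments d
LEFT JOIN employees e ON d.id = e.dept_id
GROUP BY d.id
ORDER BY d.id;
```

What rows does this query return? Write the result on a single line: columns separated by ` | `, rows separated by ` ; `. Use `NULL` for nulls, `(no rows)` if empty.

LEFT JOIN keeps every departments row; unmatched ones get NULL for employees columns.
Group by departments.id and compute SUM(e.hire_year). SUM over an all-NULL group is NULL.
  2: ids {3, 4, 9, 10, 11} → SUM(e.hire_year)=10074
  5: ids {5, 7, 8} → SUM(e.hire_year)=6064
  6: ids {1, 2, 6, 12} → SUM(e.hire_year)=8079

170 | 10074 ; 276 | 6064 ; 836 | 8079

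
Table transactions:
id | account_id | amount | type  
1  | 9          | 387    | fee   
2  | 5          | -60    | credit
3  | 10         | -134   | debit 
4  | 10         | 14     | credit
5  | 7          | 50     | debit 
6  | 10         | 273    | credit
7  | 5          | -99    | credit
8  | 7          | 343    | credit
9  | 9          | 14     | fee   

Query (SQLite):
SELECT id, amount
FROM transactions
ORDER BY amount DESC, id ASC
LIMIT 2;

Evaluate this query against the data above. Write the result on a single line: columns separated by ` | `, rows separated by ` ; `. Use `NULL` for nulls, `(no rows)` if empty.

1 | 387 ; 8 | 343

Sort by amount desc, tiebreak id asc: (387, id=1), (343, id=8), (273, id=6), (50, id=5), (14, id=4) …. Take first 2.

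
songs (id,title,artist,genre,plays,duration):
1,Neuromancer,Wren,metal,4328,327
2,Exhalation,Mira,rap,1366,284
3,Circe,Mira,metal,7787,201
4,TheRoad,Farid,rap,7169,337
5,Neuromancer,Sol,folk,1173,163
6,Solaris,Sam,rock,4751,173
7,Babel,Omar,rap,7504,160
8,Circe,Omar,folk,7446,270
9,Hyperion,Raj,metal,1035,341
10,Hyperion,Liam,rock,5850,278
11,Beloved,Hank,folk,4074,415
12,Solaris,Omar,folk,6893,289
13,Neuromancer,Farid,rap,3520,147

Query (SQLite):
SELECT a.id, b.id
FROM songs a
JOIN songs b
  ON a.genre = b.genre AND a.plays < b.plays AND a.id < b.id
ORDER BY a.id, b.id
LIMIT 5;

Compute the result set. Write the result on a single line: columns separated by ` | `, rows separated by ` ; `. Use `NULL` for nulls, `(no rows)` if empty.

1 | 3 ; 2 | 4 ; 2 | 7 ; 2 | 13 ; 4 | 7

Pairs (a,b) with same genre, a.plays < b.plays, a.id < b.id.
genre groups: folk:{5,8,11,12} metal:{1,3,9} rap:{2,4,7,13} rock:{6,10}
Ordered by (a.id, b.id); first 5.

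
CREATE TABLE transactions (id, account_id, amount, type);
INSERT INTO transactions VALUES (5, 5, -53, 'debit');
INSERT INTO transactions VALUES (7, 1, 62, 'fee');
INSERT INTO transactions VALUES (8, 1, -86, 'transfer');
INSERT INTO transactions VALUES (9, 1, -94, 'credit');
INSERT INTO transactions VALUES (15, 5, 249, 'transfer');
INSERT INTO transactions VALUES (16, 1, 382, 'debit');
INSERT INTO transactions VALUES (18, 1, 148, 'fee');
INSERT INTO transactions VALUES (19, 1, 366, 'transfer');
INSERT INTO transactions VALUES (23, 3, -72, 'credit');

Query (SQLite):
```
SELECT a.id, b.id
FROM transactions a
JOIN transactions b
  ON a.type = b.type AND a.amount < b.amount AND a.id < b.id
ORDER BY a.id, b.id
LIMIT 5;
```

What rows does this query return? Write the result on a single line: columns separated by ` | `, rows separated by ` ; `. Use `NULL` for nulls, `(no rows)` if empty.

Pairs (a,b) with same type, a.amount < b.amount, a.id < b.id.
type groups: credit:{9,23} debit:{5,16} fee:{7,18} transfer:{8,15,19}
Ordered by (a.id, b.id); first 5.

5 | 16 ; 7 | 18 ; 8 | 15 ; 8 | 19 ; 9 | 23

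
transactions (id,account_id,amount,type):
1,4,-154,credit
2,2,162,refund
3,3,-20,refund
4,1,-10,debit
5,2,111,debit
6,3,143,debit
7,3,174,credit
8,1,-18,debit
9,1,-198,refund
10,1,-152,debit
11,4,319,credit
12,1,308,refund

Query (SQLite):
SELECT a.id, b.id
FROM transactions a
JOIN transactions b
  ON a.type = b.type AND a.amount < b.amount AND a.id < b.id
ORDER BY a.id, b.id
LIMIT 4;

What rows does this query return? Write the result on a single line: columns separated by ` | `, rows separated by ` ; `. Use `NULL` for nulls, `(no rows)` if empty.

1 | 7 ; 1 | 11 ; 2 | 12 ; 3 | 12

Pairs (a,b) with same type, a.amount < b.amount, a.id < b.id.
type groups: credit:{1,7,11} debit:{4,5,6,8,10} refund:{2,3,9,12}
Ordered by (a.id, b.id); first 4.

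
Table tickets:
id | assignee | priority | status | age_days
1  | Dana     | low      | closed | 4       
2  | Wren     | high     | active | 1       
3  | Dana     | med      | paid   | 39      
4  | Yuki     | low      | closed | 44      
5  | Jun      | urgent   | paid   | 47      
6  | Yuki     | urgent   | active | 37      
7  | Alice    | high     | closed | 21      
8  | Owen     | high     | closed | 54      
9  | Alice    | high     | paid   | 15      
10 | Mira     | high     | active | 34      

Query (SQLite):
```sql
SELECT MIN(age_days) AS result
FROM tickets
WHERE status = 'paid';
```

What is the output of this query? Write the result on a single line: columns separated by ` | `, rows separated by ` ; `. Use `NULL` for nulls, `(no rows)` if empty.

Rows where status='paid' → age_days values: [39, 47, 15].
MIN of non-NULL values = 15.

15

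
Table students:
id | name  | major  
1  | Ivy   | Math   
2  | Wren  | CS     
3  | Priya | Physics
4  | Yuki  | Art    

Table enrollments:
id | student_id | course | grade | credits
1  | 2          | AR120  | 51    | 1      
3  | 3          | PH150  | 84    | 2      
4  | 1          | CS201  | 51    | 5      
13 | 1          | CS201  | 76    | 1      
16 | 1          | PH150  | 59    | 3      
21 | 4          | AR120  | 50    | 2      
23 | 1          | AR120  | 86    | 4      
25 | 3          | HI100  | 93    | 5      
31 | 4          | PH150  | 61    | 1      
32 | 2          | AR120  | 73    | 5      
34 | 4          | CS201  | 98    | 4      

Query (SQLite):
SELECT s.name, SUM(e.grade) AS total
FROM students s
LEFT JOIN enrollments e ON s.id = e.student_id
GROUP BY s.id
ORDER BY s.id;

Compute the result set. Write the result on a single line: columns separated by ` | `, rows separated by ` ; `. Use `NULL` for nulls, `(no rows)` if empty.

LEFT JOIN keeps every students row; unmatched ones get NULL for enrollments columns.
Group by students.id and compute SUM(e.grade). SUM over an all-NULL group is NULL.
  1: ids {4, 13, 16, 23} → SUM(e.grade)=272
  2: ids {1, 32} → SUM(e.grade)=124
  3: ids {3, 25} → SUM(e.grade)=177
  4: ids {21, 31, 34} → SUM(e.grade)=209

Ivy | 272 ; Wren | 124 ; Priya | 177 ; Yuki | 209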